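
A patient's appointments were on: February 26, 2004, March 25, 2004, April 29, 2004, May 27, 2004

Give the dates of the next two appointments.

These are Thursdays with 28, 35, 28-day gaps.
Each is the final Thursday of its month — April 29, 2004 is past the 28th, so '4th Thursday' doesn't fit.
Last Thursday of June 2004: June 24, 2004.
Last Thursday of July 2004: July 29, 2004.

June 24, 2004; July 29, 2004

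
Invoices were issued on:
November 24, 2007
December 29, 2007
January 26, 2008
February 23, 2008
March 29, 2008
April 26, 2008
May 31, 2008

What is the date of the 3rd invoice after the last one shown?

These are Saturdays with 35, 28, 28, 35, 28, 35-day gaps.
Each is the final Saturday of its month — December 29, 2007 is past the 28th, so '4th Saturday' doesn't fit.
June 2008 ends with Saturday June 28, 2008.
July 2008 ends with Saturday July 26, 2008.
August 2008 ends with Saturday August 30, 2008.

August 30, 2008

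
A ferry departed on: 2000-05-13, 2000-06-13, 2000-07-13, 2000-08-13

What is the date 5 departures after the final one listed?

Gaps: 31, 30, 31 days — not constant. Every event is on the 13th of the month.
Pattern: the 13th of each month.
September 2000: 2000-09-13.
Next: October 2000 → 2000-10-13.
November 2000: 2000-11-13.
December 2000: 2000-12-13.
January 2001: 2001-01-13.

2001-01-13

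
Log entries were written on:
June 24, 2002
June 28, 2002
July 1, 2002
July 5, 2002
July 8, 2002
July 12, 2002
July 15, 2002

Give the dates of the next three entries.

Gaps: 4, 3, 4, 3, 4, 3 days — not constant, but cyclic with period 2.
The events fall on every Monday and Friday.
Next Friday: July 19, 2002.
Next Monday: July 22, 2002.
The following Friday is July 26, 2002.

July 19, 2002; July 22, 2002; July 26, 2002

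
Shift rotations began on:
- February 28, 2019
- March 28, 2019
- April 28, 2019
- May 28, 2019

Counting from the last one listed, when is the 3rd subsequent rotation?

August 28, 2019

Gaps: 28, 31, 30 days — not constant. Every event is on the 28th of the month.
Pattern: the 28th of each month.
June 2019: June 28, 2019.
July 2019: July 28, 2019.
Next: August 2019 → August 28, 2019.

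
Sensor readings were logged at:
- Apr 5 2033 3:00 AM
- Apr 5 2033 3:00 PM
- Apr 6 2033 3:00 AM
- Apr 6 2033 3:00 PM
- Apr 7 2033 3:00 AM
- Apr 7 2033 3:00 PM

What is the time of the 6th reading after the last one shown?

Apr 10 2033 3:00 PM

Gaps: 12, 12, 12, 12, 12 hours — each event is 12 hours after the previous one.
Apr 7 2033 3:00 PM + 12 h = Apr 8 2033 3:00 AM.
Apr 8 2033 3:00 AM + 12 h = Apr 8 2033 3:00 PM.
Apr 8 2033 3:00 PM + 12 h = Apr 9 2033 3:00 AM.
Apr 9 2033 3:00 AM + 12 h = Apr 9 2033 3:00 PM.
Apr 9 2033 3:00 PM + 12 h = Apr 10 2033 3:00 AM.
Apr 10 2033 3:00 AM + 12 h = Apr 10 2033 3:00 PM.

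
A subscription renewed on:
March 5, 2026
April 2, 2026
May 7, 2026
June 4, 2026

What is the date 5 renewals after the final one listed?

These are Thursdays at 28- or 35-day spacing (28, 35, 28).
The pattern: 1st Thursday of the month.
July 2026 — 1st Thursday is July 2, 2026.
1st Thursday of August 2026: August 6, 2026.
September 2026 — 1st Thursday is September 3, 2026.
October 2026 — 1st Thursday is October 1, 2026.
November 2026 — 1st Thursday is November 5, 2026.

November 5, 2026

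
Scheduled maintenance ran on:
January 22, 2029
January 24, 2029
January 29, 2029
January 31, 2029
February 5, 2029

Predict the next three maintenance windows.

The gap pattern 2, 5, 2, 5 repeats every 2 events.
These are the Mondays and Wednesdays of each week.
The following Wednesday is February 7, 2029.
Next Monday: February 12, 2029.
Next Wednesday: February 14, 2029.

February 7, 2029; February 12, 2029; February 14, 2029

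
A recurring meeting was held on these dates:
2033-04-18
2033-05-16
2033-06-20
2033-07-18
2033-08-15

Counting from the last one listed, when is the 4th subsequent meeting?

2033-12-19

Gaps: 28, 35, 28, 28 days — a mix of 28 and 35. Every date is a Monday.
Each is the 3rd Monday of its month.
3rd Monday of September 2033: 2033-09-19.
October 2033 — 3rd Monday is 2033-10-17.
3rd Monday of November 2033: 2033-11-21.
December 2033 — 3rd Monday is 2033-12-19.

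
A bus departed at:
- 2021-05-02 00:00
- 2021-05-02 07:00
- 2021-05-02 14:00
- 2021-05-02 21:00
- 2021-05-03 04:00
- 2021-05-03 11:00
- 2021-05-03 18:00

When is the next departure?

The interval is a steady 7 hours (7, 7, 7, 7, 7, 7).
2021-05-03 18:00 + 7 h = 2021-05-04 01:00.

2021-05-04 01:00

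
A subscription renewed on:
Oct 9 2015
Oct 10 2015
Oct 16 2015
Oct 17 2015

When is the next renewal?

Oct 23 2015

Gaps: 1, 6, 1 days — not constant, but cyclic with period 2.
The events fall on every Friday and Saturday.
The following Friday is Oct 23 2015.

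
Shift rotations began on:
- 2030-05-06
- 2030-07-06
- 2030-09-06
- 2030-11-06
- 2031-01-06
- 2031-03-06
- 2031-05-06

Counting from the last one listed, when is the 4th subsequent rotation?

2032-01-06

Each date is the 6th; the gaps (61, 62, 61, 61, 59, 61) track the month lengths.
The rule is the 6th of every 2 months.
July 2031: 2031-07-06.
Next: September 2031 → 2031-09-06.
November 2031: 2031-11-06.
Next: January 2032 → 2032-01-06.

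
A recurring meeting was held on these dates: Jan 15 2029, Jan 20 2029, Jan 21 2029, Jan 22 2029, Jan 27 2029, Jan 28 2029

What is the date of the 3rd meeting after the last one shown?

Feb 4 2029

Gaps: 5, 1, 1, 5, 1 days — not constant, but cyclic with period 3.
The events fall on every Monday, Saturday and Sunday.
Next Monday: Jan 29 2029.
The following Saturday is Feb 3 2029.
Next Sunday: Feb 4 2029.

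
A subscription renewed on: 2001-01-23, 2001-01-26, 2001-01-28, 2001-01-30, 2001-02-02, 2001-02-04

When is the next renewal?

2001-02-06

The gap pattern 3, 2, 2, 3, 2 repeats every 3 events.
These are the Tuesdays, Fridays and Sundays of each week.
The following Tuesday is 2001-02-06.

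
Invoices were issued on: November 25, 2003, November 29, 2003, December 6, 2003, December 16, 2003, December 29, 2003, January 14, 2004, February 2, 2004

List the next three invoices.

Gaps: 4, 7, 10, 13, 16, 19 days — each gap is 3 larger than the previous one.
Next gap: 22 days. February 2, 2004 + 22 days = February 24, 2004.
Next gap: 25 days. February 24, 2004 + 25 days = March 20, 2004.
Next gap: 28 days. March 20, 2004 + 28 days = April 17, 2004.

February 24, 2004; March 20, 2004; April 17, 2004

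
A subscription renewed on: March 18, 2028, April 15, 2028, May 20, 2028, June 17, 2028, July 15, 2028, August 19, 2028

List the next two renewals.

September 16, 2028; October 21, 2028

Gaps: 28, 35, 28, 28, 35 days — a mix of 28 and 35. Every date is a Saturday.
Each is the 3rd Saturday of its month.
3rd Saturday of September 2028: September 16, 2028.
October 2028 — 3rd Saturday is October 21, 2028.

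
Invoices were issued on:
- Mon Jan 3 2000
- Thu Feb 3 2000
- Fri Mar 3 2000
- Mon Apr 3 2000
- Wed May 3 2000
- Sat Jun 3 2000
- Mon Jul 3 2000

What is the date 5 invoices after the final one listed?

The day-of-month is always 3 (31, 29, 31, 30, 31, 30 days between events).
So this recurs on the 3rd of each month.
Next: August 2000 → Thu Aug 3 2000.
Next: September 2000 → Sun Sep 3 2000.
Next: October 2000 → Tue Oct 3 2000.
Next: November 2000 → Fri Nov 3 2000.
December 2000: Sun Dec 3 2000.

Sun Dec 3 2000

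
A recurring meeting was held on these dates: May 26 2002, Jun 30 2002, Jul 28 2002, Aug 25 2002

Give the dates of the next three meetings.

Every date is a Sunday; gaps 35, 28, 28 days.
Each is the last Sunday of its month (at least one falls on the 29th or later, ruling out '4th Sunday').
Last Sunday of September 2002: Sep 29 2002.
Last Sunday of October 2002: Oct 27 2002.
Last Sunday of November 2002: Nov 24 2002.

Sep 29 2002, Oct 27 2002, Nov 24 2002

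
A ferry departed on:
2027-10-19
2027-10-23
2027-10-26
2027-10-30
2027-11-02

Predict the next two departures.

2027-11-06, 2027-11-09

Gaps: 4, 3, 4, 3 days — not constant, but cyclic with period 2.
The events fall on every Tuesday and Saturday.
Next Saturday: 2027-11-06.
The following Tuesday is 2027-11-09.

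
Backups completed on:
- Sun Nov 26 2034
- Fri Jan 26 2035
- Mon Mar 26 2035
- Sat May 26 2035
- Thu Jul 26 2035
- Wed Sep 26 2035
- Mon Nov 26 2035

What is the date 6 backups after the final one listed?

The day-of-month is always 26 (61, 59, 61, 61, 62, 61 days between events).
So this recurs on the 26th of every 2 months.
Next: January 2036 → Sat Jan 26 2036.
March 2036: Wed Mar 26 2036.
May 2036: Mon May 26 2036.
July 2036: Sat Jul 26 2036.
September 2036: Fri Sep 26 2036.
Next: November 2036 → Wed Nov 26 2036.

Wed Nov 26 2036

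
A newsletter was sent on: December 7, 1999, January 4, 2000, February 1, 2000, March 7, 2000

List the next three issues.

Gaps: 28, 28, 35 days — a mix of 28 and 35. Every date is a Tuesday.
Each is the 1st Tuesday of its month.
April 2000 — 1st Tuesday is April 4, 2000.
May 2000 — 1st Tuesday is May 2, 2000.
June 2000 — 1st Tuesday is June 6, 2000.

April 4, 2000; May 2, 2000; June 6, 2000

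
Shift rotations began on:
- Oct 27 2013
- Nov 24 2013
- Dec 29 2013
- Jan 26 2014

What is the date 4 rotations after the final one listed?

These are Sundays with 28, 35, 28-day gaps.
Each is the final Sunday of its month — Dec 29 2013 is past the 28th, so '4th Sunday' doesn't fit.
Last Sunday of February 2014: Feb 23 2014.
March 2014 ends with Sunday Mar 30 2014.
April 2014 ends with Sunday Apr 27 2014.
May 2014 ends with Sunday May 25 2014.

May 25 2014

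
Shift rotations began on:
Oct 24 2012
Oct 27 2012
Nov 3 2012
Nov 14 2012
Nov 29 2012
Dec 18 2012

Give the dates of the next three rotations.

Gaps: 3, 7, 11, 15, 19 days — each gap is 4 larger than the previous one.
Next gap: 23 days. Dec 18 2012 + 23 days = Jan 10 2013.
Next gap: 27 days. Jan 10 2013 + 27 days = Feb 6 2013.
Next gap: 31 days. Feb 6 2013 + 31 days = Mar 9 2013.

Jan 10 2013, Feb 6 2013, Mar 9 2013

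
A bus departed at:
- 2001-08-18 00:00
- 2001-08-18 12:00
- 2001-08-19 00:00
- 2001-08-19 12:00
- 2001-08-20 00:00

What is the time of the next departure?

2001-08-20 12:00

Spacing: 12, 12, 12, 12 h — constant 12 h.
2001-08-20 00:00 + 12 h = 2001-08-20 12:00.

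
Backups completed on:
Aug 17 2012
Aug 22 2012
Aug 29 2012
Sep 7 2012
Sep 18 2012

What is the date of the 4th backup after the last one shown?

Nov 21 2012

Gaps: 5, 7, 9, 11 days — each gap is 2 larger than the previous one.
Next gap: 13 days. Sep 18 2012 + 13 days = Oct 1 2012.
Next gap: 15 days. Oct 1 2012 + 15 days = Oct 16 2012.
Next gap: 17 days. Oct 16 2012 + 17 days = Nov 2 2012.
Next gap: 19 days. Nov 2 2012 + 19 days = Nov 21 2012.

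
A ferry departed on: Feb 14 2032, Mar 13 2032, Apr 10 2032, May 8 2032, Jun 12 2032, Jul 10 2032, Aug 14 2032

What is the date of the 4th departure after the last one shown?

Dec 11 2032

All dates are Saturdays, 28, 28, 28, 35, 28, 35 days apart.
Specifically, the 2nd Saturday of each month.
2nd Saturday of September 2032: Sep 11 2032.
October 2032 — 2nd Saturday is Oct 9 2032.
November 2032 — 2nd Saturday is Nov 13 2032.
2nd Saturday of December 2032: Dec 11 2032.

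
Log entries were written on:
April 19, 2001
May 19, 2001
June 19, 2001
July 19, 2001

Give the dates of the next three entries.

The day-of-month is always 19 (30, 31, 30 days between events).
So this recurs on the 19th of each month.
August 2001: August 19, 2001.
Next: September 2001 → September 19, 2001.
October 2001: October 19, 2001.

August 19, 2001; September 19, 2001; October 19, 2001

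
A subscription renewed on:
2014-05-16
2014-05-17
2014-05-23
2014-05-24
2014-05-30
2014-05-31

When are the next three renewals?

2014-06-06, 2014-06-07, 2014-06-13

Every event lands on a Friday or Saturday (gaps cycle 1, 6, 1, 6, 1).
So the schedule is: every Friday and Saturday.
Next Friday: 2014-06-06.
The following Saturday is 2014-06-07.
Next Friday: 2014-06-13.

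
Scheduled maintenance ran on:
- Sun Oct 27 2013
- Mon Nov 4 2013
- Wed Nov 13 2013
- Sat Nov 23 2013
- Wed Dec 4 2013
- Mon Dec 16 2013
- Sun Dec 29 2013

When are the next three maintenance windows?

Sun Jan 12 2014, Mon Jan 27 2014, Wed Feb 12 2014

Gaps: 8, 9, 10, 11, 12, 13 days — each gap is 1 larger than the previous one.
Next gap: 14 days. Sun Dec 29 2013 + 14 days = Sun Jan 12 2014.
Next gap: 15 days. Sun Jan 12 2014 + 15 days = Mon Jan 27 2014.
Next gap: 16 days. Mon Jan 27 2014 + 16 days = Wed Feb 12 2014.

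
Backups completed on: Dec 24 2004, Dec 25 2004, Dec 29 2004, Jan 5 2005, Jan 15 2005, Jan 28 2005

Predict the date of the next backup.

The spacing grows by 3 each time: 1, 4, 7, 10, 13 days.
Next gap: 16 days. Jan 28 2005 + 16 days = Feb 13 2005.

Feb 13 2005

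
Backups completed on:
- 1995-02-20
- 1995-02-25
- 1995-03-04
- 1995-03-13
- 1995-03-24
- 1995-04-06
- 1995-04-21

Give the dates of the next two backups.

1995-05-08, 1995-05-27

Gaps: 5, 7, 9, 11, 13, 15 days — each gap is 2 larger than the previous one.
Next gap: 17 days. 1995-04-21 + 17 days = 1995-05-08.
Next gap: 19 days. 1995-05-08 + 19 days = 1995-05-27.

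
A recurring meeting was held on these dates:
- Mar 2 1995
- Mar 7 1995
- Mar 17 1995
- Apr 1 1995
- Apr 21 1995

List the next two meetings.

The spacing grows by 5 each time: 5, 10, 15, 20 days.
Next gap: 25 days. Apr 21 1995 + 25 days = May 16 1995.
Next gap: 30 days. May 16 1995 + 30 days = Jun 15 1995.

May 16 1995, Jun 15 1995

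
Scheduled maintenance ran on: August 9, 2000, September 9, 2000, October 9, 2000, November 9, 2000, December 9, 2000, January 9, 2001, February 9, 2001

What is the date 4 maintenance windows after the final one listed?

The day-of-month is always 9 (31, 30, 31, 30, 31, 31 days between events).
So this recurs on the 9th of each month.
March 2001: March 9, 2001.
Next: April 2001 → April 9, 2001.
May 2001: May 9, 2001.
June 2001: June 9, 2001.

June 9, 2001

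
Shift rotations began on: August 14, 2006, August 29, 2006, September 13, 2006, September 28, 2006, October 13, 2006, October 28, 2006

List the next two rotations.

Gaps between consecutive events: 15, 15, 15, 15, 15 days — a constant 15-day interval.
October 28, 2006 + 15 days = November 12, 2006.
November 12, 2006 + 15 days = November 27, 2006.

November 12, 2006; November 27, 2006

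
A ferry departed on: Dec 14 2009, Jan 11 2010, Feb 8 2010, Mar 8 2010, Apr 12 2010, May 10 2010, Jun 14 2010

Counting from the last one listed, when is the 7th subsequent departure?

Gaps: 28, 28, 28, 35, 28, 35 days — a mix of 28 and 35. Every date is a Monday.
Each is the 2nd Monday of its month.
July 2010 — 2nd Monday is Jul 12 2010.
2nd Monday of August 2010: Aug 9 2010.
September 2010 — 2nd Monday is Sep 13 2010.
2nd Monday of October 2010: Oct 11 2010.
November 2010 — 2nd Monday is Nov 8 2010.
December 2010 — 2nd Monday is Dec 13 2010.
January 2011 — 2nd Monday is Jan 10 2011.

Jan 10 2011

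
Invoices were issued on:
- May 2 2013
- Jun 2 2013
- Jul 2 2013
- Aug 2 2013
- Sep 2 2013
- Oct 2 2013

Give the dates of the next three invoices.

Nov 2 2013, Dec 2 2013, Jan 2 2014

Each date is the 2nd; the gaps (31, 30, 31, 31, 30) track the month lengths.
The rule is the 2nd of each month.
November 2013: Nov 2 2013.
Next: December 2013 → Dec 2 2013.
January 2014: Jan 2 2014.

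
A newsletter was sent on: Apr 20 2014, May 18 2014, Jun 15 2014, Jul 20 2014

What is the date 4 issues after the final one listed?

Gaps: 28, 28, 35 days — a mix of 28 and 35. Every date is a Sunday.
Each is the 3rd Sunday of its month.
August 2014 — 3rd Sunday is Aug 17 2014.
3rd Sunday of September 2014: Sep 21 2014.
October 2014 — 3rd Sunday is Oct 19 2014.
November 2014 — 3rd Sunday is Nov 16 2014.

Nov 16 2014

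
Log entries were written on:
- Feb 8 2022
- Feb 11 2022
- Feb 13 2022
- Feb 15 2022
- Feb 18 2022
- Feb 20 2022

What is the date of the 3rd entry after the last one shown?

Gaps: 3, 2, 2, 3, 2 days — not constant, but cyclic with period 3.
The events fall on every Tuesday, Friday and Sunday.
The following Tuesday is Feb 22 2022.
Next Friday: Feb 25 2022.
Next Sunday: Feb 27 2022.

Feb 27 2022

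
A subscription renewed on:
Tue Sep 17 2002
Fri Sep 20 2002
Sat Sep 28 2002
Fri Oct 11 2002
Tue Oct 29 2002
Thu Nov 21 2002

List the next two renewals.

Intervals are 3, 8, 13, 18, 23 days — an arithmetic progression with common difference 5.
Next gap: 28 days. Thu Nov 21 2002 + 28 days = Thu Dec 19 2002.
Next gap: 33 days. Thu Dec 19 2002 + 33 days = Tue Jan 21 2003.

Thu Dec 19 2002, Tue Jan 21 2003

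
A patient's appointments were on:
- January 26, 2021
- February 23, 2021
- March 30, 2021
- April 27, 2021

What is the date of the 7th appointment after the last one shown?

All Tuesdays; the gaps (28, 35, 28) vary with month length.
This is the last Tuesday of each month.
May 2021 ends with Tuesday May 25, 2021.
Last Tuesday of June 2021: June 29, 2021.
July 2021 ends with Tuesday July 27, 2021.
Last Tuesday of August 2021: August 31, 2021.
Last Tuesday of September 2021: September 28, 2021.
Last Tuesday of October 2021: October 26, 2021.
November 2021 ends with Tuesday November 30, 2021.

November 30, 2021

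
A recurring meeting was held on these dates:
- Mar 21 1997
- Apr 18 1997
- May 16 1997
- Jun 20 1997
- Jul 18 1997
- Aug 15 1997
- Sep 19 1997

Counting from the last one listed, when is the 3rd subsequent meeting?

All dates are Fridays, 28, 28, 35, 28, 28, 35 days apart.
Specifically, the 3rd Friday of each month.
3rd Friday of October 1997: Oct 17 1997.
3rd Friday of November 1997: Nov 21 1997.
3rd Friday of December 1997: Dec 19 1997.

Dec 19 1997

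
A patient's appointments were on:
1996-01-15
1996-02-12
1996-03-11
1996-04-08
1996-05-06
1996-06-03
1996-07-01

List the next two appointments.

Every event comes 28 days after the last (28, 28, 28, 28, 28, 28).
1996-07-01 + 28 days = 1996-07-29.
1996-07-29 + 28 days = 1996-08-26.

1996-07-29, 1996-08-26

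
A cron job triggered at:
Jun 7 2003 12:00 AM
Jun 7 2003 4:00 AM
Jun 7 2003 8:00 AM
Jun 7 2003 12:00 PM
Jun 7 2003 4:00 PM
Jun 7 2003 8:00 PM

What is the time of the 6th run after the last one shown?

Jun 8 2003 8:00 PM

Spacing: 4, 4, 4, 4, 4 h — constant 4 h.
Jun 7 2003 8:00 PM + 4 h = Jun 8 2003 12:00 AM.
Jun 8 2003 12:00 AM + 4 h = Jun 8 2003 4:00 AM.
Jun 8 2003 4:00 AM + 4 h = Jun 8 2003 8:00 AM.
Jun 8 2003 8:00 AM + 4 h = Jun 8 2003 12:00 PM.
Jun 8 2003 12:00 PM + 4 h = Jun 8 2003 4:00 PM.
Jun 8 2003 4:00 PM + 4 h = Jun 8 2003 8:00 PM.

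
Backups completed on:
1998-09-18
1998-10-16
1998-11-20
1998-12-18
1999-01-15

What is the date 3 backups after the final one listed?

1999-04-16

Gaps: 28, 35, 28, 28 days — a mix of 28 and 35. Every date is a Friday.
Each is the 3rd Friday of its month.
3rd Friday of February 1999: 1999-02-19.
3rd Friday of March 1999: 1999-03-19.
April 1999 — 3rd Friday is 1999-04-16.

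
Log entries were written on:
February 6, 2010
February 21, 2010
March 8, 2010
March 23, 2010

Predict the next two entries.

Every event comes 15 days after the last (15, 15, 15).
March 23, 2010 + 15 days = April 7, 2010.
April 7, 2010 + 15 days = April 22, 2010.

April 7, 2010; April 22, 2010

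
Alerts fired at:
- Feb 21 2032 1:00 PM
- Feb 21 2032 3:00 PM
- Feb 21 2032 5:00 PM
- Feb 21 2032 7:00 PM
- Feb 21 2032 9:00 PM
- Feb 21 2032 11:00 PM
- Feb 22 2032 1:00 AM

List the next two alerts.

Gaps: 2, 2, 2, 2, 2, 2 hours — each event is 2 hours after the previous one.
Feb 22 2032 1:00 AM + 2 h = Feb 22 2032 3:00 AM.
Feb 22 2032 3:00 AM + 2 h = Feb 22 2032 5:00 AM.

Feb 22 2032 3:00 AM, Feb 22 2032 5:00 AM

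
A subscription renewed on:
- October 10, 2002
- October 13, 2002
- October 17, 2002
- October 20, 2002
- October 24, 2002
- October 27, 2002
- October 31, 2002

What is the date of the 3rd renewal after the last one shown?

Gaps: 3, 4, 3, 4, 3, 4 days — not constant, but cyclic with period 2.
The events fall on every Thursday and Sunday.
The following Sunday is November 3, 2002.
The following Thursday is November 7, 2002.
Next Sunday: November 10, 2002.

November 10, 2002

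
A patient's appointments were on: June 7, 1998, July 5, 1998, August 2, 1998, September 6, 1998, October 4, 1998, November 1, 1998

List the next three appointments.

December 6, 1998; January 3, 1999; February 7, 1999

Gaps: 28, 28, 35, 28, 28 days — a mix of 28 and 35. Every date is a Sunday.
Each is the 1st Sunday of its month.
1st Sunday of December 1998: December 6, 1998.
January 1999 — 1st Sunday is January 3, 1999.
February 1999 — 1st Sunday is February 7, 1999.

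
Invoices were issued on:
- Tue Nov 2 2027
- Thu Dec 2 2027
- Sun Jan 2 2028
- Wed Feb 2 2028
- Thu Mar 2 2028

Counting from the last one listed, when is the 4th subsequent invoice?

Sun Jul 2 2028

The day-of-month is always 2 (30, 31, 31, 29 days between events).
So this recurs on the 2nd of each month.
April 2028: Sun Apr 2 2028.
May 2028: Tue May 2 2028.
Next: June 2028 → Fri Jun 2 2028.
Next: July 2028 → Sun Jul 2 2028.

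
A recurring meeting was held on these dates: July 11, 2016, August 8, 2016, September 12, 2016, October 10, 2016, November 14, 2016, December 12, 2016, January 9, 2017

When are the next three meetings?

All dates are Mondays, 28, 35, 28, 35, 28, 28 days apart.
Specifically, the 2nd Monday of each month.
February 2017 — 2nd Monday is February 13, 2017.
2nd Monday of March 2017: March 13, 2017.
2nd Monday of April 2017: April 10, 2017.

February 13, 2017; March 13, 2017; April 10, 2017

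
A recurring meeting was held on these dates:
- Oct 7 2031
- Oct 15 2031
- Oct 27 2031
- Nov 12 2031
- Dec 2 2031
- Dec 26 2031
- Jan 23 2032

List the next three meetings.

Gaps: 8, 12, 16, 20, 24, 28 days — each gap is 4 larger than the previous one.
Next gap: 32 days. Jan 23 2032 + 32 days = Feb 24 2032.
Next gap: 36 days. Feb 24 2032 + 36 days = Mar 31 2032.
Next gap: 40 days. Mar 31 2032 + 40 days = May 10 2032.

Feb 24 2032, Mar 31 2032, May 10 2032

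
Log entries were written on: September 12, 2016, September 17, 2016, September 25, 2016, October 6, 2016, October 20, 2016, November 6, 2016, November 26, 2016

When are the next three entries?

December 19, 2016; January 14, 2017; February 12, 2017

The spacing grows by 3 each time: 5, 8, 11, 14, 17, 20 days.
Next gap: 23 days. November 26, 2016 + 23 days = December 19, 2016.
Next gap: 26 days. December 19, 2016 + 26 days = January 14, 2017.
Next gap: 29 days. January 14, 2017 + 29 days = February 12, 2017.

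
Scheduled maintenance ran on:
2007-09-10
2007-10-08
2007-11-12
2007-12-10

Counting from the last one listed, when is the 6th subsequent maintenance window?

These are Mondays at 28- or 35-day spacing (28, 35, 28).
The pattern: 2nd Monday of the month.
2nd Monday of January 2008: 2008-01-14.
2nd Monday of February 2008: 2008-02-11.
March 2008 — 2nd Monday is 2008-03-10.
April 2008 — 2nd Monday is 2008-04-14.
2nd Monday of May 2008: 2008-05-12.
June 2008 — 2nd Monday is 2008-06-09.

2008-06-09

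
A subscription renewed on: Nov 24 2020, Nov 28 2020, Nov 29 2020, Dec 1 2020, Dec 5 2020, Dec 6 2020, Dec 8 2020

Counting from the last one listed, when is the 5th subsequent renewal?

Every event lands on a Tuesday or Saturday or Sunday (gaps cycle 4, 1, 2, 4, 1, 2).
So the schedule is: every Tuesday, Saturday and Sunday.
Next Saturday: Dec 12 2020.
The following Sunday is Dec 13 2020.
Next Tuesday: Dec 15 2020.
The following Saturday is Dec 19 2020.
Next Sunday: Dec 20 2020.

Dec 20 2020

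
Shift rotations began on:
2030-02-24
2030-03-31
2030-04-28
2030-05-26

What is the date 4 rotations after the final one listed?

2030-09-29

All Sundays; the gaps (35, 28, 28) vary with month length.
This is the last Sunday of each month.
June 2030 ends with Sunday 2030-06-30.
July 2030 ends with Sunday 2030-07-28.
Last Sunday of August 2030: 2030-08-25.
Last Sunday of September 2030: 2030-09-29.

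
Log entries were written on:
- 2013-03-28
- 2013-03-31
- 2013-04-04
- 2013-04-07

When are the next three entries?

2013-04-11, 2013-04-14, 2013-04-18

Gaps: 3, 4, 3 days — not constant, but cyclic with period 2.
The events fall on every Thursday and Sunday.
Next Thursday: 2013-04-11.
The following Sunday is 2013-04-14.
Next Thursday: 2013-04-18.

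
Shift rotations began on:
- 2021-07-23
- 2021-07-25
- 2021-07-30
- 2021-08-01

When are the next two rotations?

2021-08-06, 2021-08-08

The gap pattern 2, 5, 2 repeats every 2 events.
These are the Fridays and Sundays of each week.
Next Friday: 2021-08-06.
The following Sunday is 2021-08-08.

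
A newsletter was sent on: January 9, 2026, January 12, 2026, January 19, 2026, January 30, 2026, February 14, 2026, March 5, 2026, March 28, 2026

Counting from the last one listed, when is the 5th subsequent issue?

September 19, 2026

Intervals are 3, 7, 11, 15, 19, 23 days — an arithmetic progression with common difference 4.
Next gap: 27 days. March 28, 2026 + 27 days = April 24, 2026.
Next gap: 31 days. April 24, 2026 + 31 days = May 25, 2026.
Next gap: 35 days. May 25, 2026 + 35 days = June 29, 2026.
Next gap: 39 days. June 29, 2026 + 39 days = August 7, 2026.
Next gap: 43 days. August 7, 2026 + 43 days = September 19, 2026.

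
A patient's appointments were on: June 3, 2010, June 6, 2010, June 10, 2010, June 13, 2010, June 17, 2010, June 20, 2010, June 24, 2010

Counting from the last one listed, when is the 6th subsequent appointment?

The gap pattern 3, 4, 3, 4, 3, 4 repeats every 2 events.
These are the Thursdays and Sundays of each week.
Next Sunday: June 27, 2010.
Next Thursday: July 1, 2010.
The following Sunday is July 4, 2010.
The following Thursday is July 8, 2010.
Next Sunday: July 11, 2010.
The following Thursday is July 15, 2010.

July 15, 2010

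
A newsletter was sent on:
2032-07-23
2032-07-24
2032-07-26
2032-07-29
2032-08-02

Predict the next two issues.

Gaps: 1, 2, 3, 4 days — each gap is 1 larger than the previous one.
Next gap: 5 days. 2032-08-02 + 5 days = 2032-08-07.
Next gap: 6 days. 2032-08-07 + 6 days = 2032-08-13.

2032-08-07, 2032-08-13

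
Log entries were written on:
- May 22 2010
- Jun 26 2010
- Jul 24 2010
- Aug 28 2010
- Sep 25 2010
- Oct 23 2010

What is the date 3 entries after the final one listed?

These are Saturdays at 28- or 35-day spacing (35, 28, 35, 28, 28).
The pattern: 4th Saturday of the month.
4th Saturday of November 2010: Nov 27 2010.
December 2010 — 4th Saturday is Dec 25 2010.
4th Saturday of January 2011: Jan 22 2011.

Jan 22 2011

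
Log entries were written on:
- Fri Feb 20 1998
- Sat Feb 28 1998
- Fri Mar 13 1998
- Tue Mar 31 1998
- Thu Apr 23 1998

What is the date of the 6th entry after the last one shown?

Gaps: 8, 13, 18, 23 days — each gap is 5 larger than the previous one.
Next gap: 28 days. Thu Apr 23 1998 + 28 days = Thu May 21 1998.
Next gap: 33 days. Thu May 21 1998 + 33 days = Tue Jun 23 1998.
Next gap: 38 days. Tue Jun 23 1998 + 38 days = Fri Jul 31 1998.
Next gap: 43 days. Fri Jul 31 1998 + 43 days = Sat Sep 12 1998.
Next gap: 48 days. Sat Sep 12 1998 + 48 days = Fri Oct 30 1998.
Next gap: 53 days. Fri Oct 30 1998 + 53 days = Tue Dec 22 1998.

Tue Dec 22 1998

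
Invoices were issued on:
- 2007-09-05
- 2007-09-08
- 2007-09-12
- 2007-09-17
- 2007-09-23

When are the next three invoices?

Gaps: 3, 4, 5, 6 days — each gap is 1 larger than the previous one.
Next gap: 7 days. 2007-09-23 + 7 days = 2007-09-30.
Next gap: 8 days. 2007-09-30 + 8 days = 2007-10-08.
Next gap: 9 days. 2007-10-08 + 9 days = 2007-10-17.

2007-09-30, 2007-10-08, 2007-10-17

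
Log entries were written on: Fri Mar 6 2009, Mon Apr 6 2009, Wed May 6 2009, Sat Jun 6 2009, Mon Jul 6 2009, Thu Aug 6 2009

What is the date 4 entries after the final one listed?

Sun Dec 6 2009

The day-of-month is always 6 (31, 30, 31, 30, 31 days between events).
So this recurs on the 6th of each month.
Next: September 2009 → Sun Sep 6 2009.
October 2009: Tue Oct 6 2009.
November 2009: Fri Nov 6 2009.
December 2009: Sun Dec 6 2009.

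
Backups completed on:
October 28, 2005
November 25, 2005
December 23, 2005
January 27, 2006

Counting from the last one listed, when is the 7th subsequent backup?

August 25, 2006

All dates are Fridays, 28, 28, 35 days apart.
Specifically, the 4th Friday of each month.
February 2006 — 4th Friday is February 24, 2006.
March 2006 — 4th Friday is March 24, 2006.
April 2006 — 4th Friday is April 28, 2006.
4th Friday of May 2006: May 26, 2006.
June 2006 — 4th Friday is June 23, 2006.
4th Friday of July 2006: July 28, 2006.
4th Friday of August 2006: August 25, 2006.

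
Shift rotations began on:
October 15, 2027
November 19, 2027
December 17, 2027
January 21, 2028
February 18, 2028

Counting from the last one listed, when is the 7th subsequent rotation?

Gaps: 35, 28, 35, 28 days — a mix of 28 and 35. Every date is a Friday.
Each is the 3rd Friday of its month.
3rd Friday of March 2028: March 17, 2028.
3rd Friday of April 2028: April 21, 2028.
May 2028 — 3rd Friday is May 19, 2028.
June 2028 — 3rd Friday is June 16, 2028.
July 2028 — 3rd Friday is July 21, 2028.
3rd Friday of August 2028: August 18, 2028.
September 2028 — 3rd Friday is September 15, 2028.

September 15, 2028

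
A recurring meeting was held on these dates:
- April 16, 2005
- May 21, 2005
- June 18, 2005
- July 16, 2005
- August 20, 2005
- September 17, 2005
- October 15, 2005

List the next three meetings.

Gaps: 35, 28, 28, 35, 28, 28 days — a mix of 28 and 35. Every date is a Saturday.
Each is the 3rd Saturday of its month.
3rd Saturday of November 2005: November 19, 2005.
December 2005 — 3rd Saturday is December 17, 2005.
January 2006 — 3rd Saturday is January 21, 2006.

November 19, 2005; December 17, 2005; January 21, 2006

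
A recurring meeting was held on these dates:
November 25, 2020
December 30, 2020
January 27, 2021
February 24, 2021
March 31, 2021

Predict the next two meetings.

Every date is a Wednesday; gaps 35, 28, 28, 35 days.
Each is the last Wednesday of its month (at least one falls on the 29th or later, ruling out '4th Wednesday').
April 2021 ends with Wednesday April 28, 2021.
May 2021 ends with Wednesday May 26, 2021.

April 28, 2021; May 26, 2021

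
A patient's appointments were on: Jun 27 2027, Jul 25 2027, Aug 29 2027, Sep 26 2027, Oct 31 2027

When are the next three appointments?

These are Sundays with 28, 35, 28, 35-day gaps.
Each is the final Sunday of its month — Aug 29 2027 is past the 28th, so '4th Sunday' doesn't fit.
Last Sunday of November 2027: Nov 28 2027.
December 2027 ends with Sunday Dec 26 2027.
Last Sunday of January 2028: Jan 30 2028.

Nov 28 2027, Dec 26 2027, Jan 30 2028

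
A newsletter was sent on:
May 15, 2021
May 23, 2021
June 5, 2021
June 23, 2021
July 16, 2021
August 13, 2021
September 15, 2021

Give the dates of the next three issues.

Gaps: 8, 13, 18, 23, 28, 33 days — each gap is 5 larger than the previous one.
Next gap: 38 days. September 15, 2021 + 38 days = October 23, 2021.
Next gap: 43 days. October 23, 2021 + 43 days = December 5, 2021.
Next gap: 48 days. December 5, 2021 + 48 days = January 22, 2022.

October 23, 2021; December 5, 2021; January 22, 2022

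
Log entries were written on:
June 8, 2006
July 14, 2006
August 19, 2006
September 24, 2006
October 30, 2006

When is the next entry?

December 5, 2006

Gaps between consecutive events: 36, 36, 36, 36 days — a constant 36-day interval.
October 30, 2006 + 36 days = December 5, 2006.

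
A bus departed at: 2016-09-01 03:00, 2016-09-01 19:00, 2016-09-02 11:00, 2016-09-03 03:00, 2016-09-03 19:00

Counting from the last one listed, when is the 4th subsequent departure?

Spacing: 16, 16, 16, 16 h — constant 16 h.
2016-09-03 19:00 + 16 h = 2016-09-04 11:00.
2016-09-04 11:00 + 16 h = 2016-09-05 03:00.
2016-09-05 03:00 + 16 h = 2016-09-05 19:00.
2016-09-05 19:00 + 16 h = 2016-09-06 11:00.

2016-09-06 11:00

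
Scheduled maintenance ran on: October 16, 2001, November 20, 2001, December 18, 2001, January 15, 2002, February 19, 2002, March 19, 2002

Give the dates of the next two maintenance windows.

April 16, 2002; May 21, 2002

These are Tuesdays at 28- or 35-day spacing (35, 28, 28, 35, 28).
The pattern: 3rd Tuesday of the month.
3rd Tuesday of April 2002: April 16, 2002.
3rd Tuesday of May 2002: May 21, 2002.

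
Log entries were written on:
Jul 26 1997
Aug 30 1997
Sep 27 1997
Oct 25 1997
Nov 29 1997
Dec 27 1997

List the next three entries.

All Saturdays; the gaps (35, 28, 28, 35, 28) vary with month length.
This is the last Saturday of each month.
January 1998 ends with Saturday Jan 31 1998.
Last Saturday of February 1998: Feb 28 1998.
March 1998 ends with Saturday Mar 28 1998.

Jan 31 1998, Feb 28 1998, Mar 28 1998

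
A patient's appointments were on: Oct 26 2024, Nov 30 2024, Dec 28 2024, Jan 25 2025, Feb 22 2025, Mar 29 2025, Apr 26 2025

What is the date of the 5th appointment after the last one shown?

All Saturdays; the gaps (35, 28, 28, 28, 35, 28) vary with month length.
This is the last Saturday of each month.
Last Saturday of May 2025: May 31 2025.
June 2025 ends with Saturday Jun 28 2025.
Last Saturday of July 2025: Jul 26 2025.
Last Saturday of August 2025: Aug 30 2025.
Last Saturday of September 2025: Sep 27 2025.

Sep 27 2025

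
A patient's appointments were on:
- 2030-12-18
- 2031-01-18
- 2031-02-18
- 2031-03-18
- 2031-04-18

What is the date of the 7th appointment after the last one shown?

Gaps: 31, 31, 28, 31 days — not constant. Every event is on the 18th of the month.
Pattern: the 18th of each month.
Next: May 2031 → 2031-05-18.
Next: June 2031 → 2031-06-18.
Next: July 2031 → 2031-07-18.
Next: August 2031 → 2031-08-18.
September 2031: 2031-09-18.
Next: October 2031 → 2031-10-18.
November 2031: 2031-11-18.

2031-11-18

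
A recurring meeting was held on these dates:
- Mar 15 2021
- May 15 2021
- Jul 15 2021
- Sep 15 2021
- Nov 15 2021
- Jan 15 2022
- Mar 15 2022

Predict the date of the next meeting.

The day-of-month is always 15 (61, 61, 62, 61, 61, 59 days between events).
So this recurs on the 15th of every 2 months.
Next: May 2022 → May 15 2022.

May 15 2022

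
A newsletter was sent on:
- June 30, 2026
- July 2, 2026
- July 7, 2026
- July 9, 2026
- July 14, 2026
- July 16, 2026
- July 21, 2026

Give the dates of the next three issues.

July 23, 2026; July 28, 2026; July 30, 2026

Every event lands on a Tuesday or Thursday (gaps cycle 2, 5, 2, 5, 2, 5).
So the schedule is: every Tuesday and Thursday.
The following Thursday is July 23, 2026.
The following Tuesday is July 28, 2026.
The following Thursday is July 30, 2026.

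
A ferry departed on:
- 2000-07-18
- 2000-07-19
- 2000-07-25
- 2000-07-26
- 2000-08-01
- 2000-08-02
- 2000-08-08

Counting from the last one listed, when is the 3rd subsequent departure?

The gap pattern 1, 6, 1, 6, 1, 6 repeats every 2 events.
These are the Tuesdays and Wednesdays of each week.
The following Wednesday is 2000-08-09.
Next Tuesday: 2000-08-15.
Next Wednesday: 2000-08-16.

2000-08-16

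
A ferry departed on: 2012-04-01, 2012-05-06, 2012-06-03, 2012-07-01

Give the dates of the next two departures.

These are Sundays at 28- or 35-day spacing (35, 28, 28).
The pattern: 1st Sunday of the month.
1st Sunday of August 2012: 2012-08-05.
September 2012 — 1st Sunday is 2012-09-02.

2012-08-05, 2012-09-02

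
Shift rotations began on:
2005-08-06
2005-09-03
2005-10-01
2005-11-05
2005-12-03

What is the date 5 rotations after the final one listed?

2006-05-06

Gaps: 28, 28, 35, 28 days — a mix of 28 and 35. Every date is a Saturday.
Each is the 1st Saturday of its month.
1st Saturday of January 2006: 2006-01-07.
February 2006 — 1st Saturday is 2006-02-04.
March 2006 — 1st Saturday is 2006-03-04.
April 2006 — 1st Saturday is 2006-04-01.
May 2006 — 1st Saturday is 2006-05-06.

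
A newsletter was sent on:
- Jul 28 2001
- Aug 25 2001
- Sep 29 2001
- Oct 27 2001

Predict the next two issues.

Every date is a Saturday; gaps 28, 35, 28 days.
Each is the last Saturday of its month (at least one falls on the 29th or later, ruling out '4th Saturday').
November 2001 ends with Saturday Nov 24 2001.
Last Saturday of December 2001: Dec 29 2001.

Nov 24 2001, Dec 29 2001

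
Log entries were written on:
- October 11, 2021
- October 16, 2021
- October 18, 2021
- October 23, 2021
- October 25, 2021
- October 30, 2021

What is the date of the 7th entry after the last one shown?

November 22, 2021

Every event lands on a Monday or Saturday (gaps cycle 5, 2, 5, 2, 5).
So the schedule is: every Monday and Saturday.
Next Monday: November 1, 2021.
Next Saturday: November 6, 2021.
Next Monday: November 8, 2021.
The following Saturday is November 13, 2021.
Next Monday: November 15, 2021.
Next Saturday: November 20, 2021.
The following Monday is November 22, 2021.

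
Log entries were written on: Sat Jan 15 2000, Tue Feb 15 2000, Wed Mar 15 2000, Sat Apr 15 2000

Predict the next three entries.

Mon May 15 2000, Thu Jun 15 2000, Sat Jul 15 2000

Gaps: 31, 29, 31 days — not constant. Every event is on the 15th of the month.
Pattern: the 15th of each month.
May 2000: Mon May 15 2000.
Next: June 2000 → Thu Jun 15 2000.
July 2000: Sat Jul 15 2000.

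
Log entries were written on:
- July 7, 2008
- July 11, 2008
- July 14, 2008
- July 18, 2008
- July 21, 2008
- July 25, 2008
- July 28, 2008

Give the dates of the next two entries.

August 1, 2008; August 4, 2008

Every event lands on a Monday or Friday (gaps cycle 4, 3, 4, 3, 4, 3).
So the schedule is: every Monday and Friday.
Next Friday: August 1, 2008.
The following Monday is August 4, 2008.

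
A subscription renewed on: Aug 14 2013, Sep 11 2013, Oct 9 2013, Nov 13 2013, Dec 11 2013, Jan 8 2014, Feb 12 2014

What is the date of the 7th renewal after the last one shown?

Sep 10 2014

All dates are Wednesdays, 28, 28, 35, 28, 28, 35 days apart.
Specifically, the 2nd Wednesday of each month.
March 2014 — 2nd Wednesday is Mar 12 2014.
April 2014 — 2nd Wednesday is Apr 9 2014.
May 2014 — 2nd Wednesday is May 14 2014.
2nd Wednesday of June 2014: Jun 11 2014.
2nd Wednesday of July 2014: Jul 9 2014.
August 2014 — 2nd Wednesday is Aug 13 2014.
September 2014 — 2nd Wednesday is Sep 10 2014.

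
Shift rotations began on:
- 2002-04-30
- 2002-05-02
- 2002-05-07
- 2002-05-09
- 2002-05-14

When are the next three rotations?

Every event lands on a Tuesday or Thursday (gaps cycle 2, 5, 2, 5).
So the schedule is: every Tuesday and Thursday.
The following Thursday is 2002-05-16.
Next Tuesday: 2002-05-21.
Next Thursday: 2002-05-23.

2002-05-16, 2002-05-21, 2002-05-23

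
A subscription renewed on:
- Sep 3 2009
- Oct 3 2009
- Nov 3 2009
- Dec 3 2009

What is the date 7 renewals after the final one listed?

Jul 3 2010

The day-of-month is always 3 (30, 31, 30 days between events).
So this recurs on the 3rd of each month.
January 2010: Jan 3 2010.
February 2010: Feb 3 2010.
March 2010: Mar 3 2010.
Next: April 2010 → Apr 3 2010.
Next: May 2010 → May 3 2010.
Next: June 2010 → Jun 3 2010.
July 2010: Jul 3 2010.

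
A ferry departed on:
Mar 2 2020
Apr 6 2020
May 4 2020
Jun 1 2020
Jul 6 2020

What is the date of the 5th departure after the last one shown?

These are Mondays at 28- or 35-day spacing (35, 28, 28, 35).
The pattern: 1st Monday of the month.
1st Monday of August 2020: Aug 3 2020.
September 2020 — 1st Monday is Sep 7 2020.
1st Monday of October 2020: Oct 5 2020.
1st Monday of November 2020: Nov 2 2020.
1st Monday of December 2020: Dec 7 2020.

Dec 7 2020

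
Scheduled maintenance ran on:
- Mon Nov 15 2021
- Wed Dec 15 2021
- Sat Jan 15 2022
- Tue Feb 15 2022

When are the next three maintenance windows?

The day-of-month is always 15 (30, 31, 31 days between events).
So this recurs on the 15th of each month.
March 2022: Tue Mar 15 2022.
Next: April 2022 → Fri Apr 15 2022.
Next: May 2022 → Sun May 15 2022.

Tue Mar 15 2022, Fri Apr 15 2022, Sun May 15 2022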